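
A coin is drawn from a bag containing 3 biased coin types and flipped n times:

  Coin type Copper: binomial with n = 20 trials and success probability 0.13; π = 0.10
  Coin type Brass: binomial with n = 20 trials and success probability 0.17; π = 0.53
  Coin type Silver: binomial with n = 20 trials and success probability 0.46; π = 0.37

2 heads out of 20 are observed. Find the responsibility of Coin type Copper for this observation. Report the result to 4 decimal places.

0.2044

By Bayes' theorem, P(k | x) = P(Z=k) f_k(x) / Σ_j P(Z=j) f_j(x).
Component likelihoods at x = 2 heads out of 20:
  L_Copper = C(20,2)·0.13^2·0.87^18 = 190·0.0169·0.0815355 = 0.26181
  L_Brass = C(20,2)·0.17^2·0.83^18 = 190·0.0289·0.0349467 = 0.191892
  L_Silver = C(20,2)·0.46^2·0.54^18 = 190·0.2116·1.52436e-05 = 0.000612854
Multiply by the mixture weights:
  P(Z=Copper)·L_Copper = 0.10 × 0.26181 = 0.026181
  P(Z=Brass)·L_Brass = 0.53 × 0.191892 = 0.101703
  P(Z=Silver)·L_Silver = 0.37 × 0.000612854 = 0.000226756
Marginal: 0.026181 + 0.101703 + 0.000226756 = 0.128111
So the posterior for Coin type Copper is 0.026181 / 0.128111 ≈ 0.2044.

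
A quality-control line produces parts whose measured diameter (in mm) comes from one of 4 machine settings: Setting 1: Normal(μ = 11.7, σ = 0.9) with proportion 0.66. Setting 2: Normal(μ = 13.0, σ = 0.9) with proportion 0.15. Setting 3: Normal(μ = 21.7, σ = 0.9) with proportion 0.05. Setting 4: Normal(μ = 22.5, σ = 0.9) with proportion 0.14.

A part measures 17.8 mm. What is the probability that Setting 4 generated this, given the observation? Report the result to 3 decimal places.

0.038

Posterior ∝ prior × likelihood, so P(k | x) ∝ P(Z=k) f_k(x); normalise over all components.
Evaluate each component's likelihood at the observed value:
  f_1 = (1/(0.9·√(2π)))·exp(−(17.8−11.7)²/(2·0.9²)) = 0.443269·exp(-22.96914) = 4.69136e-11
  f_2 = (1/(0.9·√(2π)))·exp(−(17.8−13.0)²/(2·0.9²)) = 0.443269·exp(-14.22222) = 2.95145e-07
  f_3 = (1/(0.9·√(2π)))·exp(−(17.8−21.7)²/(2·0.9²)) = 0.443269·exp(-9.38889) = 3.70787e-05
  f_4 = (1/(0.9·√(2π)))·exp(−(17.8−22.5)²/(2·0.9²)) = 0.443269·exp(-13.63580) = 5.30535e-07
Unnormalised posteriors:
  P(Z=1)·f_1 = 0.66 × 4.69136e-11 = 3.0963e-11
  P(Z=2)·f_2 = 0.15 × 2.95145e-07 = 4.42717e-08
  P(Z=3)·f_3 = 0.05 × 3.70787e-05 = 1.85394e-06
  P(Z=4)·f_4 = 0.14 × 5.30535e-07 = 7.42749e-08
Sum: 3.0963e-11 + 4.42717e-08 + 1.85394e-06 + 7.42749e-08 = 1.97251e-06
P(Setting 4 | 17.8 mm) ≈ 0.038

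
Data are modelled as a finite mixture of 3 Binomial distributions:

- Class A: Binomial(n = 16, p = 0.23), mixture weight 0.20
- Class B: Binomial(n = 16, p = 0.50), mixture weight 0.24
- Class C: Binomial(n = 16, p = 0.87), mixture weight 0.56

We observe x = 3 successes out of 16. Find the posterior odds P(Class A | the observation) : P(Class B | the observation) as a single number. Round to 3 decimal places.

Posterior odds = (w_i f_i(x)) / (w_j f_j(x)); the normalising sum cancels.
Component likelihoods at x = 3 successes out of 16:
  L_A = C(16,3)·0.23^3·0.77^13 = 560·0.012167·0.0334487 = 0.227903
  L_B = C(16,3)·0.50^3·0.50^13 = 560·0.125·0.00012207 = 0.00854492
  L_C = C(16,3)·0.87^3·0.13^13 = 560·0.658503·3.02875e-12 = 1.11689e-09
Odds = (0.20/0.24) × (0.227903/0.00854492) = 0.833333 × 26.6712 ≈ 22.226

22.226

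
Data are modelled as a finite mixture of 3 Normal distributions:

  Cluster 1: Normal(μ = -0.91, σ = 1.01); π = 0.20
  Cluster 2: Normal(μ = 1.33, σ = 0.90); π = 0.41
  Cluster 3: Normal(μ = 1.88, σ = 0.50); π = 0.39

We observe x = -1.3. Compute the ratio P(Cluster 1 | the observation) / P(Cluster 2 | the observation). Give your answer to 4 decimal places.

Since P(k|x) ∝ π_k f_k(x), the posterior odds are π_i f_i(x) / (π_j f_j(x)).
Normal densities:
  p_1 = (1/(1.01·√(2π)))·exp(−(-1.3−-0.91)²/(2·1.01²)) = 0.394992·exp(-0.07455) = 0.366616
  p_2 = (1/(0.90·√(2π)))·exp(−(-1.3−1.33)²/(2·0.90²)) = 0.443269·exp(-4.26969) = 0.00619961
  p_3 = (1/(0.50·√(2π)))·exp(−(-1.3−1.88)²/(2·0.50²)) = 0.797885·exp(-20.22480) = 1.31347e-09
Odds = (0.20/0.41) × (0.366616/0.00619961) = 0.487805 × 59.1354 ≈ 28.8465

28.8465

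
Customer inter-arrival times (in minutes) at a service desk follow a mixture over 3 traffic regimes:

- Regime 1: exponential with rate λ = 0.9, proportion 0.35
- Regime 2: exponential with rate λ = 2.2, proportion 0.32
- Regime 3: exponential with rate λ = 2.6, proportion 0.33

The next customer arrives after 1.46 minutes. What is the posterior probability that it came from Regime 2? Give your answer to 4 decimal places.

By Bayes' theorem, P(k | x) = w_k f_k(x) / Σ_j w_j f_j(x).
Component likelihoods at x = 1.46 minutes:
  p_1 = 0.241869
  p_2 = 0.0886072
  p_3 = 0.0583971
Weight by the priors:
  w_1·p_1 = 0.35 × 0.241869 = 0.084654
  w_2·p_2 = 0.32 × 0.0886072 = 0.0283543
  w_3·p_3 = 0.33 × 0.0583971 = 0.0192711
Denominator: 0.084654 + 0.0283543 + 0.0192711 = 0.132279
Responsibility of Regime 2: 0.0283543 / 0.132279 ≈ 0.2144

0.2144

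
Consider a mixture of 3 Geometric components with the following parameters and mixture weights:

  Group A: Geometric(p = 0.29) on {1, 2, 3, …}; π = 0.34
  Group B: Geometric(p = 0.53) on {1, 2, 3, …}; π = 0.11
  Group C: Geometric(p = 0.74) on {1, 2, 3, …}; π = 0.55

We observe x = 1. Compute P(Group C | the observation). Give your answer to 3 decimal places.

0.722

Apply Bayes' rule: the posterior for each component is proportional to its prior times its likelihood at x.
Geometric probabilities:
  p_A = 0.29·(1−0.29)^0 = 0.29·1 = 0.29
  p_B = 0.53·(1−0.53)^0 = 0.53·1 = 0.53
  p_C = 0.74·(1−0.74)^0 = 0.74·1 = 0.74
Unnormalised posteriors:
  π_A·p_A = 0.34 × 0.29 = 0.0986
  π_B·p_B = 0.11 × 0.53 = 0.0583
  π_C·p_C = 0.55 × 0.74 = 0.407
Sum: 0.0986 + 0.0583 + 0.407 = 0.5639
So the posterior for Group C is 0.407 / 0.5639 ≈ 0.722.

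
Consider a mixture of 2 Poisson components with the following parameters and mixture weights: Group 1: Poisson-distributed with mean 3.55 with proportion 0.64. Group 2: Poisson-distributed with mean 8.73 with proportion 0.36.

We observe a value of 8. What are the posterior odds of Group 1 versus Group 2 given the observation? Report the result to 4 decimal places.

0.2362

Since P(k|x) ∝ π_k f_k(x), the posterior odds are π_i f_i(x) / (π_j f_j(x)).
Component likelihoods at x = 8:
  p_1 = e^(−3.55)·3.55^8/8! = 0.0179705
  p_2 = e^(−8.73)·8.73^8/8! = 0.13527
0.0115011 / 0.0486973 ≈ 0.2362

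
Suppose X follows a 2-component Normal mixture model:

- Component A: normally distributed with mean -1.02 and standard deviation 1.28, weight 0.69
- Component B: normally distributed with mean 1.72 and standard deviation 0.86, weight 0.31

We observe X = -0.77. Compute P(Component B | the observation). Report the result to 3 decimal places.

By Bayes' theorem, P(k | x) = π_k f_k(x) / Σ_j π_j f_j(x).
Evaluate each component's likelihood at the observed value:
  p_A = (1/(1.28·√(2π)))·exp(−(-0.77−-1.02)²/(2·1.28²)) = 0.311674·exp(-0.01907) = 0.305785
  p_B = (1/(0.86·√(2π)))·exp(−(-0.77−1.72)²/(2·0.86²)) = 0.463886·exp(-4.19152) = 0.00701547
Prior × likelihood for each component:
  π_A·p_A = 0.69 × 0.305785 = 0.210992
  π_B·p_B = 0.31 × 0.00701547 = 0.00217479
Evidence: 0.210992 + 0.00217479 = 0.213167
Responsibility of Component B: 0.00217479 / 0.213167 ≈ 0.010

0.010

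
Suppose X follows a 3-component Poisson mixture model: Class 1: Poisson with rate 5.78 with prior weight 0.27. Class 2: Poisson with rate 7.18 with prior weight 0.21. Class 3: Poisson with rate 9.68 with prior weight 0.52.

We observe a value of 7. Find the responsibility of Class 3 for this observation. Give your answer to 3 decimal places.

0.434

Apply Bayes' rule: the posterior for each component is proportional to its prior times its likelihood at x.
Component likelihoods at x = 7:
  f_1 = e^(−5.78)·5.78^7/7! = 0.132082
  f_2 = e^(−7.18)·7.18^7/7! = 0.148664
  f_3 = e^(−9.68)·9.68^7/7! = 0.098793
Multiply by the mixture weights:
  π_1·f_1 = 0.27 × 0.132082 = 0.035662
  π_2·f_2 = 0.21 × 0.148664 = 0.0312195
  π_3·f_3 = 0.52 × 0.098793 = 0.0513724
Evidence: 0.035662 + 0.0312195 + 0.0513724 = 0.118254
P(Class 3 | x) = 0.0513724 / 0.118254 ≈ 0.434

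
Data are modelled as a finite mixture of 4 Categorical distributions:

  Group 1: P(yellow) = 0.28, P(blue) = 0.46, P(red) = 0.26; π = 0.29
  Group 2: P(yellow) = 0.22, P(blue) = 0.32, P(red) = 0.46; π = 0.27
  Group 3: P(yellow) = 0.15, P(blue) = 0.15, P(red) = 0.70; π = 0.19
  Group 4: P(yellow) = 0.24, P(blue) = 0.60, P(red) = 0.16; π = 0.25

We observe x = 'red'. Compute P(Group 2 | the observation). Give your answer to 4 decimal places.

0.3333

By Bayes' theorem, P(k | x) = π_k f_k(x) / Σ_j π_j f_j(x).
Evaluate each component's likelihood at the observed value:
  L_1 = 0.26
  L_2 = 0.46
  L_3 = 0.7
  L_4 = 0.16
Prior × likelihood for each component:
  π_1·L_1 = 0.29 × 0.26 = 0.0754
  π_2·L_2 = 0.27 × 0.46 = 0.1242
  π_3·L_3 = 0.19 × 0.7 = 0.133
  π_4·L_4 = 0.25 × 0.16 = 0.04
Denominator: 0.0754 + 0.1242 + 0.133 + 0.04 = 0.3726
Responsibility of Group 2: 0.1242 / 0.3726 ≈ 0.3333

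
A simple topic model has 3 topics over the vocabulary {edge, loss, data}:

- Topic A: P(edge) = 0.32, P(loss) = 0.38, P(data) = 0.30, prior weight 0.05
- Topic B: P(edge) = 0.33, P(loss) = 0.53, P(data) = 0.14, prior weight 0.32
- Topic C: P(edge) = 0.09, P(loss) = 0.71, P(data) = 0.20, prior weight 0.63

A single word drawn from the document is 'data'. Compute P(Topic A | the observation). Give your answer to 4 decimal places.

P(component k | x) = P(Z=k)·f_k(x) / marginal(x), where marginal(x) = Σ_j P(Z=j)·f_j(x).
Categorical probabilities:
  L_A = 0.3
  L_B = 0.14
  L_C = 0.2
Weight by the priors:
  P(Z=A)·L_A = 0.05 × 0.3 = 0.015
  P(Z=B)·L_B = 0.32 × 0.14 = 0.0448
  P(Z=C)·L_C = 0.63 × 0.2 = 0.126
Sum: 0.015 + 0.0448 + 0.126 = 0.1858
P(Topic A | 'data') = 0.015 / 0.1858 ≈ 0.0807

0.0807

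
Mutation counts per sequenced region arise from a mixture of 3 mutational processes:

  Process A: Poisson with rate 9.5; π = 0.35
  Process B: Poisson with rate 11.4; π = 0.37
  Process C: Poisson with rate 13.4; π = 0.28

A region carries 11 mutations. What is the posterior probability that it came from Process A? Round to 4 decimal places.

Apply Bayes' rule: the posterior for each component is proportional to its prior times its likelihood at x.
Evaluate each component's likelihood at the observed value:
  p_A = e^(−9.5)·9.5^11/11! = 0.106661
  p_B = e^(−11.4)·11.4^11/11! = 0.118533
  p_C = e^(−13.4)·13.4^11/11! = 0.0949404
Weight by the priors:
  P(Z=A)·p_A = 0.35 × 0.106661 = 0.0373314
  P(Z=B)·p_B = 0.37 × 0.118533 = 0.0438573
  P(Z=C)·p_C = 0.28 × 0.0949404 = 0.0265833
Denominator: 0.0373314 + 0.0438573 + 0.0265833 = 0.107772
So the posterior for Process A is 0.0373314 / 0.107772 ≈ 0.3464.

0.3464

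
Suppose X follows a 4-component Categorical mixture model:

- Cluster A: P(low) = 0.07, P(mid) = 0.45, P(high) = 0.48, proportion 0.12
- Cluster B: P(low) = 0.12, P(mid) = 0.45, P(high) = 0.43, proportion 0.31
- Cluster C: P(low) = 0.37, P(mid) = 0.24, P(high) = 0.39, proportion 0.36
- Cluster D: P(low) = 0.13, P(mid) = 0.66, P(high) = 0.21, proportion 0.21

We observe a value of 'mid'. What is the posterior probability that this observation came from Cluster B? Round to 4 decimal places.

P(component k | x) = P(Z=k)·f_k(x) / marginal(x), where marginal(x) = Σ_j P(Z=j)·f_j(x).
Categorical probabilities:
  p_A = P(mid | comp) = 0.45
  p_B = P(mid | comp) = 0.45
  p_C = P(mid | comp) = 0.24
  p_D = P(mid | comp) = 0.66
Unnormalised posteriors:
  P(Z=A)·p_A = 0.12 × 0.45 = 0.054
  P(Z=B)·p_B = 0.31 × 0.45 = 0.1395
  P(Z=C)·p_C = 0.36 × 0.24 = 0.0864
  P(Z=D)·p_D = 0.21 × 0.66 = 0.1386
Denominator: 0.054 + 0.1395 + 0.0864 + 0.1386 = 0.4185
Responsibility of Cluster B: 0.1395 / 0.4185 ≈ 0.3333

0.3333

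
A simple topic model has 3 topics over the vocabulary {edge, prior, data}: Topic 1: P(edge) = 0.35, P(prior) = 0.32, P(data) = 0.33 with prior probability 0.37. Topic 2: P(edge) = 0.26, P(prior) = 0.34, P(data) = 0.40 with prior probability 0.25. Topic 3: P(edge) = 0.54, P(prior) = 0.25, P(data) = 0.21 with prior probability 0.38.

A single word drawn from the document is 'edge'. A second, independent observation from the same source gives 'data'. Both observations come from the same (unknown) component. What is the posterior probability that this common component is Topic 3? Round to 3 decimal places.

0.385

By Bayes' theorem, P(k | x) = w_k f_k(x) / Σ_j w_j f_j(x).
Since both observations come from the same component, the likelihood for component k is f_k(x₁)·f_k(x₂).
  f_1 = [0.35] × [0.33] = 0.1155
  f_2 = [0.26] × [0.4] = 0.104
  f_3 = [0.54] × [0.21] = 0.1134
Prior × likelihood for each component:
  w_1·f_1 = 0.37 × 0.1155 = 0.042735
  w_2·f_2 = 0.25 × 0.104 = 0.026
  w_3·f_3 = 0.38 × 0.1134 = 0.043092
Sum: 0.042735 + 0.026 + 0.043092 = 0.111827
P(Topic 3 | data) = 0.043092 / 0.111827 ≈ 0.385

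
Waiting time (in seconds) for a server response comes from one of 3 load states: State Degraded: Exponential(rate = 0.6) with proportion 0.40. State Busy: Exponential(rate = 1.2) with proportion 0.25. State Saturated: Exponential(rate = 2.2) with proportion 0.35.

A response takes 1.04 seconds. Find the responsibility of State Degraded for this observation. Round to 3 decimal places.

By Bayes' theorem, P(k | x) = π_k f_k(x) / Σ_j π_j f_j(x).
Component likelihoods at x = 1.04 seconds:
  L_Degraded = 0.6·e^(−0.6·1.04) = 0.6·e^(−0.6240) = 0.321478
  L_Busy = 1.2·e^(−1.2·1.04) = 1.2·e^(−1.2480) = 0.344494
  L_Saturated = 2.2·e^(−2.2·1.04) = 2.2·e^(−2.2880) = 0.223232
Unnormalised posteriors:
  π_Degraded·L_Degraded = 0.40 × 0.321478 = 0.128591
  π_Busy·L_Busy = 0.25 × 0.344494 = 0.0861235
  π_Saturated·L_Saturated = 0.35 × 0.223232 = 0.0781313
Denominator: 0.128591 + 0.0861235 + 0.0781313 = 0.292846
So the posterior for State Degraded is 0.128591 / 0.292846 ≈ 0.439.

0.439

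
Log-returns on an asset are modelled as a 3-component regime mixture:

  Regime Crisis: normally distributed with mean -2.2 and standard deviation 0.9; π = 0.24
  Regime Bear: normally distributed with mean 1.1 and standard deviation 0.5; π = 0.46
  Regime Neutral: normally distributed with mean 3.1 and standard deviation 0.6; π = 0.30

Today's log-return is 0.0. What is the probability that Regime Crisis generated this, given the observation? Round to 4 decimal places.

Posterior ∝ prior × likelihood, so P(k | x) ∝ w_k f_k(x); normalise over all components.
Normal densities:
  p_Crisis = 0.0223432
  p_Bear = 0.0709492
  p_Neutral = 1.06202e-06
Weight by the priors:
  w_Crisis·p_Crisis = 0.24 × 0.0223432 = 0.00536237
  w_Bear·p_Bear = 0.46 × 0.0709492 = 0.0326366
  w_Neutral·p_Neutral = 0.30 × 1.06202e-06 = 3.18607e-07
Sum: 0.00536237 + 0.0326366 + 3.18607e-07 = 0.0379993
So the posterior for Regime Crisis is 0.00536237 / 0.0379993 ≈ 0.1411.

0.1411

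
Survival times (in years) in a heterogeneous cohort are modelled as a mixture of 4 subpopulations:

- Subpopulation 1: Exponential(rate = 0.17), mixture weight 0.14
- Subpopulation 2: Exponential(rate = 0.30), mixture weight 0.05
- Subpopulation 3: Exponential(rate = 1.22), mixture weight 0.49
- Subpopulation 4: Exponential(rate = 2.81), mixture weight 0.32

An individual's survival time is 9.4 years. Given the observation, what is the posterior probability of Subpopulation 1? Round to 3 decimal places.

The responsibility of component k is π_k f_k(x) divided by Σ_j π_j f_j(x).
Evaluate each component's likelihood at the observed value:
  L_1 = 0.17·e^(−0.17·9.4) = 0.17·e^(−1.5980) = 0.0343911
  L_2 = 0.30·e^(−0.30·9.4) = 0.30·e^(−2.8200) = 0.0178818
  L_3 = 1.22·e^(−1.22·9.4) = 1.22·e^(−11.4680) = 1.27606e-05
  L_4 = 2.81·e^(−2.81·9.4) = 2.81·e^(−26.4140) = 9.48969e-12
Unnormalised posteriors:
  π_1·L_1 = 0.14 × 0.0343911 = 0.00481476
  π_2·L_2 = 0.05 × 0.0178818 = 0.000894089
  π_3·L_3 = 0.49 × 1.27606e-05 = 6.25269e-06
  π_4·L_4 = 0.32 × 9.48969e-12 = 3.0367e-12
Marginal: 0.00481476 + 0.000894089 + 6.25269e-06 + 3.0367e-12 = 0.0057151
So the posterior for Subpopulation 1 is 0.00481476 / 0.0057151 ≈ 0.842.

0.842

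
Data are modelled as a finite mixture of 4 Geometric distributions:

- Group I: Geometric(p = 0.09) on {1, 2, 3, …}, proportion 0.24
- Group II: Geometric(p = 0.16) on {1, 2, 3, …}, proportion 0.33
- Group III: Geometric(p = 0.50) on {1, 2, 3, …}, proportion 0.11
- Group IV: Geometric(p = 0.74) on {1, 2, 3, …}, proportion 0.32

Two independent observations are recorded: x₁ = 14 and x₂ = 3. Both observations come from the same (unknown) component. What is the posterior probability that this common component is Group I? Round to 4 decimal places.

P(component k | x) = w_k·f_k(x) / marginal(x), where marginal(x) = Σ_j w_j·f_j(x).
Since both observations come from the same component, the likelihood for component k is f_k(x₁)·f_k(x₂).
  p_I = [0.0264107] × [0.074529] = 0.00196837
  p_II = [0.0165863] × [0.112896] = 0.00187253
  p_III = [6.10352e-05] × [0.125] = 7.62939e-06
  p_IV = [1.83605e-08] × [0.050024] = 9.18467e-10
Prior × likelihood for each component:
  w_I·p_I = 0.24 × 0.00196837 = 0.000472408
  w_II·p_II = 0.33 × 0.00187253 = 0.000617936
  w_III·p_III = 0.11 × 7.62939e-06 = 8.39233e-07
  w_IV·p_IV = 0.32 × 9.18467e-10 = 2.9391e-10
Normaliser: 0.000472408 + 0.000617936 + 8.39233e-07 + 2.9391e-10 = 0.00109118
So the posterior for Group I is 0.000472408 / 0.00109118 ≈ 0.4329.

0.4329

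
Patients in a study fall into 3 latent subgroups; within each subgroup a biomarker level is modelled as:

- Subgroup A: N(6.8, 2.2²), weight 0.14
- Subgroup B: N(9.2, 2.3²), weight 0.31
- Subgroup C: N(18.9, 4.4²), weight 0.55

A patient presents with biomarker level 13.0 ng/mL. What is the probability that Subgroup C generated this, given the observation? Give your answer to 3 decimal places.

P(component k | x) = w_k·f_k(x) / marginal(x), where marginal(x) = Σ_j w_j·f_j(x).
Normal densities:
  f_A = (1/(2.2·√(2π)))·exp(−(13.0−6.8)²/(2·2.2²)) = 0.181337·exp(-3.97107) = 0.00341878
  f_B = (1/(2.3·√(2π)))·exp(−(13.0−9.2)²/(2·2.3²)) = 0.173453·exp(-1.36484) = 0.0443037
  f_C = (1/(4.4·√(2π)))·exp(−(13.0−18.9)²/(2·4.4²)) = 0.090669·exp(-0.89902) = 0.0368993
Prior × likelihood for each component:
  w_A·f_A = 0.14 × 0.00341878 = 0.00047863
  w_B·f_B = 0.31 × 0.0443037 = 0.0137341
  w_C·f_C = 0.55 × 0.0368993 = 0.0202946
Denominator: 0.00047863 + 0.0137341 + 0.0202946 = 0.0345074
P(Subgroup C | data) ≈ 0.588

0.588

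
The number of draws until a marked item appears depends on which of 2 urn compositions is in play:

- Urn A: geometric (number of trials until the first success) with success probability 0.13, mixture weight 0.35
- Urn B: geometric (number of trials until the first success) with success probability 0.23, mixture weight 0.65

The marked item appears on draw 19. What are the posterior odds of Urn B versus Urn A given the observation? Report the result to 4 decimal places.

0.3649

Only the two components matter; the odds are (π_i f_i(x)) / (π_j f_j(x)).
Geometric probabilities:
  f_A = 0.13·(1−0.13)^18 = 0.13·0.0815355 = 0.0105996
  f_B = 0.23·(1−0.23)^18 = 0.23·0.00905384 = 0.00208238
Posterior odds = (π_B·f_B) / (π_A·f_A) = (0.65·0.00208238) / (0.35·0.0105996) = 0.00135355 / 0.00370986 ≈ 0.3649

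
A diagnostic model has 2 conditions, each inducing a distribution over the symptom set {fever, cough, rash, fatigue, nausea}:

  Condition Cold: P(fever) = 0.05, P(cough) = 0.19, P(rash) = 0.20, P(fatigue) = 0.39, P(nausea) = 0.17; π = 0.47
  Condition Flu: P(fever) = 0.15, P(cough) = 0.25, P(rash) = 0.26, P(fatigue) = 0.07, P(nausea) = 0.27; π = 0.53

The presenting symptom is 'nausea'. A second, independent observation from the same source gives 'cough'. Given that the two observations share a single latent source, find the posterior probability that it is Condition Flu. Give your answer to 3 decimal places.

0.702

P(component k | x) = π_k·f_k(x) / marginal(x), where marginal(x) = Σ_j π_j·f_j(x).
Since both observations come from the same component, the likelihood for component k is f_k(x₁)·f_k(x₂).
  f_Cold = [P(nausea | comp) = 0.17] × [0.19] = 0.0323
  f_Flu = [P(nausea | comp) = 0.27] × [0.25] = 0.0675
Prior × likelihood for each component:
  π_Cold·f_Cold = 0.47 × 0.0323 = 0.015181
  π_Flu·f_Flu = 0.53 × 0.0675 = 0.035775
Sum: 0.015181 + 0.035775 = 0.050956
P(Condition Flu | x₁,x₂) = 0.035775 / 0.050956 ≈ 0.702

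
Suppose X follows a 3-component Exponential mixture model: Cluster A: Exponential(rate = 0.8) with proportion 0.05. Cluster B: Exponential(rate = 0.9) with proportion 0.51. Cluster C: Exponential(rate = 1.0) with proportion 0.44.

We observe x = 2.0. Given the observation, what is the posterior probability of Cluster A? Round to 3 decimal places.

P(component k | x) = w_k·f_k(x) / marginal(x), where marginal(x) = Σ_j w_j·f_j(x).
Exponential densities:
  p_A = 0.8·e^(−0.8·2.0) = 0.8·e^(−1.6000) = 0.161517
  p_B = 0.9·e^(−0.9·2.0) = 0.9·e^(−1.8000) = 0.148769
  p_C = 1.0·e^(−1.0·2.0) = 1.0·e^(−2.0000) = 0.135335
Unnormalised posteriors:
  w_A·p_A = 0.05 × 0.161517 = 0.00807586
  w_B·p_B = 0.51 × 0.148769 = 0.0758722
  w_C·p_C = 0.44 × 0.135335 = 0.0595475
Denominator: 0.00807586 + 0.0758722 + 0.0595475 = 0.143496
P(Cluster A | 2.0) ≈ 0.056

0.056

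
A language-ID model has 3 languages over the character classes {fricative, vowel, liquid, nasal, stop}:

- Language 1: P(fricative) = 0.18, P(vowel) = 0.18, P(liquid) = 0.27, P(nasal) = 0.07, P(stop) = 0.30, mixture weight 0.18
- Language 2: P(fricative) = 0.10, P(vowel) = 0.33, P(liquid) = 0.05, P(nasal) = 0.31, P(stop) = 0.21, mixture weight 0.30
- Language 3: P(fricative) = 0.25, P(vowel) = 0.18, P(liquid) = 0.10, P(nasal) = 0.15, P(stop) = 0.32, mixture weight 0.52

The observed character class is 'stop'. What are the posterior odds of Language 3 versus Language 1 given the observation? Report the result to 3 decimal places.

3.081

Posterior odds = (π_i f_i(x)) / (π_j f_j(x)); the normalising sum cancels.
Evaluate each component's likelihood at the observed value:
  p_1 = P(stop | comp) = 0.30
  p_2 = P(stop | comp) = 0.21
  p_3 = P(stop | comp) = 0.32
Odds = (0.52/0.18) × (0.32/0.3) = 2.88889 × 1.06667 ≈ 3.081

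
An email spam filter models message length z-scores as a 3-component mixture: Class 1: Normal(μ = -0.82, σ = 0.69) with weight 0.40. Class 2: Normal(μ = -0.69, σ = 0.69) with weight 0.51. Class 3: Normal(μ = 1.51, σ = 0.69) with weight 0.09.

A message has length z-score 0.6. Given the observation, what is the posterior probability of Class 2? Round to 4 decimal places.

Posterior ∝ prior × likelihood, so P(k | x) ∝ P(Z=k) f_k(x); normalise over all components.
Normal densities:
  p_1 = 0.0695648
  p_2 = 0.10071
  p_3 = 0.242308
Weight by the priors:
  P(Z=1)·p_1 = 0.40 × 0.0695648 = 0.0278259
  P(Z=2)·p_2 = 0.51 × 0.10071 = 0.051362
  P(Z=3)·p_3 = 0.09 × 0.242308 = 0.0218077
Denominator: 0.0278259 + 0.051362 + 0.0218077 = 0.100996
Responsibility of Class 2: 0.051362 / 0.100996 ≈ 0.5086

0.5086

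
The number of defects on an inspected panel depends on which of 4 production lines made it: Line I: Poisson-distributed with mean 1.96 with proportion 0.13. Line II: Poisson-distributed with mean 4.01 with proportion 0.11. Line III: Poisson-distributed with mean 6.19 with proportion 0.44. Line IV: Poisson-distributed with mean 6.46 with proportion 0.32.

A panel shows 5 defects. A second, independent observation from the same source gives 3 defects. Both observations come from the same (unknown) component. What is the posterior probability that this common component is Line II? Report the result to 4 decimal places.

0.2589

Posterior ∝ prior × likelihood, so P(k | x) ∝ π_k f_k(x); normalise over all components.
Since both observations come from the same component, the likelihood for component k is f_k(x₁)·f_k(x₂).
  L_I = [e^(−1.96)·1.96^5/5! = 0.0339533] × [0.176766] = 0.0060018
  L_II = [e^(−4.01)·4.01^5/5! = 0.156682] × [0.194877] = 0.0305338
  L_III = [e^(−6.19)·6.19^5/5! = 0.155235] × [0.0810285] = 0.0125784
  L_IV = [e^(−6.46)·6.46^5/5! = 0.146703] × [0.0703079] = 0.0103144
Weight by the priors:
  π_I·L_I = 0.13 × 0.0060018 = 0.000780234
  π_II·L_II = 0.11 × 0.0305338 = 0.00335872
  π_III·L_III = 0.44 × 0.0125784 = 0.00553452
  π_IV·L_IV = 0.32 × 0.0103144 = 0.0033006
Evidence: 0.000780234 + 0.00335872 + 0.00553452 + 0.0033006 = 0.0129741
So the posterior for Line II is 0.00335872 / 0.0129741 ≈ 0.2589.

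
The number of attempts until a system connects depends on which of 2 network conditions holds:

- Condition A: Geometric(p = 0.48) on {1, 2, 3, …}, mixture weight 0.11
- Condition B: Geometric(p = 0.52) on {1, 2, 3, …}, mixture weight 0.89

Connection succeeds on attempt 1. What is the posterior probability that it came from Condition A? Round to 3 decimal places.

0.102

By Bayes' theorem, P(k | x) = P(Z=k) f_k(x) / Σ_j P(Z=j) f_j(x).
Evaluate each component's likelihood at the observed value:
  L_A = 0.48
  L_B = 0.52
Multiply by the mixture weights:
  P(Z=A)·L_A = 0.11 × 0.48 = 0.0528
  P(Z=B)·L_B = 0.89 × 0.52 = 0.4628
Marginal: 0.0528 + 0.4628 = 0.5156
So the posterior for Condition A is 0.0528 / 0.5156 ≈ 0.102.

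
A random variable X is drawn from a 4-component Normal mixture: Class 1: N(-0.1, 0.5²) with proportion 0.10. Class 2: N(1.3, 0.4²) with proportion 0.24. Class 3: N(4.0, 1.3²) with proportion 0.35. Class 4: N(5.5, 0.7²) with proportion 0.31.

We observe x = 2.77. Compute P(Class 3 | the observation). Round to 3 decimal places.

Posterior ∝ prior × likelihood, so P(k | x) ∝ π_k f_k(x); normalise over all components.
Evaluate each component's likelihood at the observed value:
  f_1 = 5.59062e-08
  f_2 = 0.0011645
  f_3 = 0.196144
  f_4 = 0.000283794
Unnormalised posteriors:
  π_1·f_1 = 0.10 × 5.59062e-08 = 5.59062e-09
  π_2·f_2 = 0.24 × 0.0011645 = 0.000279481
  π_3·f_3 = 0.35 × 0.196144 = 0.0686504
  π_4·f_4 = 0.31 × 0.000283794 = 8.7976e-05
Marginal: 5.59062e-09 + 0.000279481 + 0.0686504 + 8.7976e-05 = 0.0690179
P(Class 3 | data) = 0.0686504 / 0.0690179 ≈ 0.995

0.995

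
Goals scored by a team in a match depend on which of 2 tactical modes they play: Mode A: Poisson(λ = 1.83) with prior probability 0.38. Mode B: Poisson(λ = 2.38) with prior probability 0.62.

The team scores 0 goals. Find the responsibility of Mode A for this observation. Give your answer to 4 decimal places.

0.5151

The responsibility of component k is w_k f_k(x) divided by Σ_j w_j f_j(x).
Evaluate each component's likelihood at the observed value:
  L_A = 0.160414
  L_B = 0.0925506
Multiply by the mixture weights:
  w_A·L_A = 0.38 × 0.160414 = 0.0609572
  w_B·L_B = 0.62 × 0.0925506 = 0.0573814
Normaliser: 0.0609572 + 0.0573814 = 0.118339
So the posterior for Mode A is 0.0609572 / 0.118339 ≈ 0.5151.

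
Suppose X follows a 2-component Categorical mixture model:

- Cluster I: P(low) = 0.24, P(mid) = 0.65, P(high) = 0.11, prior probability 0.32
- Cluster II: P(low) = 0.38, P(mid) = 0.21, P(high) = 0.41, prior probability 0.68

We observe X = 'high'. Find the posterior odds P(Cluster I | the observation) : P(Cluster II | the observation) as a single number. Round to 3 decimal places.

0.126

Only the two components matter; the odds are (w_i f_i(x)) / (w_j f_j(x)).
Categorical probabilities:
  f_I = P(high | comp) = 0.11
  f_II = P(high | comp) = 0.41
Posterior odds = (w_I·f_I) / (w_II·f_II) = (0.32·0.11) / (0.68·0.41) = 0.0352 / 0.2788 ≈ 0.126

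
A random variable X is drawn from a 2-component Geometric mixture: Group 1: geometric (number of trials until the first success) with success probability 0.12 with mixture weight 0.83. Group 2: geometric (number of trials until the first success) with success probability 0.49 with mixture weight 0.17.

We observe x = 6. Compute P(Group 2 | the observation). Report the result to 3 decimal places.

0.052

P(component k | x) = π_k·f_k(x) / marginal(x), where marginal(x) = Σ_j π_j·f_j(x).
Evaluate each component's likelihood at the observed value:
  L_1 = 0.12·(1−0.12)^5 = 0.12·0.527732 = 0.0633278
  L_2 = 0.49·(1−0.49)^5 = 0.49·0.0345025 = 0.0169062
Prior × likelihood for each component:
  π_1·L_1 = 0.83 × 0.0633278 = 0.0525621
  π_2·L_2 = 0.17 × 0.0169062 = 0.00287406
Normaliser: 0.0525621 + 0.00287406 = 0.0554362
So the posterior for Group 2 is 0.00287406 / 0.0554362 ≈ 0.052.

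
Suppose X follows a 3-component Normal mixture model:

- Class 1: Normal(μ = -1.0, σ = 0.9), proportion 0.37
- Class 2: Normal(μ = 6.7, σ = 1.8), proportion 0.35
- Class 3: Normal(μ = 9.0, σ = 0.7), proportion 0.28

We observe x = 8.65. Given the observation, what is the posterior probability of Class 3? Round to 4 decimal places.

0.7655

Apply Bayes' rule: the posterior for each component is proportional to its prior times its likelihood at x.
Normal densities:
  p_1 = 4.80958e-26
  p_2 = 0.123251
  p_3 = 0.50295
Weight by the priors:
  P(Z=1)·p_1 = 0.37 × 4.80958e-26 = 1.77954e-26
  P(Z=2)·p_2 = 0.35 × 0.123251 = 0.0431379
  P(Z=3)·p_3 = 0.28 × 0.50295 = 0.140826
Evidence: 1.77954e-26 + 0.0431379 + 0.140826 = 0.183964
P(Class 3 | 8.65) = 0.140826 / 0.183964 ≈ 0.7655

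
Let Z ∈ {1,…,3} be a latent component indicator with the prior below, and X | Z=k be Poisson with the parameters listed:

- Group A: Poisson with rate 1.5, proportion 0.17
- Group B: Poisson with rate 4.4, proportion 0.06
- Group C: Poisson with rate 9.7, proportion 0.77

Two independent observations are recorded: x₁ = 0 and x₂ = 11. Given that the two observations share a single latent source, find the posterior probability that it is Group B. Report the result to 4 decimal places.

By Bayes' theorem, P(k | x) = P(Z=k) f_k(x) / Σ_j P(Z=j) f_j(x).
Since both observations come from the same component, the likelihood for component k is f_k(x₁)·f_k(x₂).
  p_A = [0.22313] × [4.83511e-07] = 1.07886e-07
  p_B = [0.0122773] × [0.00368068] = 4.5189e-05
  p_C = [6.12835e-05] × [0.109819] = 6.73008e-06
Prior × likelihood for each component:
  P(Z=A)·p_A = 0.17 × 1.07886e-07 = 1.83406e-08
  P(Z=B)·p_B = 0.06 × 4.5189e-05 = 2.71134e-06
  P(Z=C)·p_C = 0.77 × 6.73008e-06 = 5.18216e-06
Sum: 1.83406e-08 + 2.71134e-06 + 5.18216e-06 = 7.91184e-06
Responsibility of Group B: 2.71134e-06 / 7.91184e-06 ≈ 0.3427

0.3427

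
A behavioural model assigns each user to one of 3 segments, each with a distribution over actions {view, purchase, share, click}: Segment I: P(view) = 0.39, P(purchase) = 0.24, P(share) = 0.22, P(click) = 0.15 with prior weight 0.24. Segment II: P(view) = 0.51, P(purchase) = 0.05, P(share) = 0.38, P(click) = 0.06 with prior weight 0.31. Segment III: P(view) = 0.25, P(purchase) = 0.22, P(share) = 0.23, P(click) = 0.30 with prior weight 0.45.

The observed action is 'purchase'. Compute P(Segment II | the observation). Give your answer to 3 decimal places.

Apply Bayes' rule: the posterior for each component is proportional to its prior times its likelihood at x.
Categorical probabilities:
  L_I = 0.24
  L_II = 0.05
  L_III = 0.22
Unnormalised posteriors:
  π_I·L_I = 0.24 × 0.24 = 0.0576
  π_II·L_II = 0.31 × 0.05 = 0.0155
  π_III·L_III = 0.45 × 0.22 = 0.099
Marginal: 0.0576 + 0.0155 + 0.099 = 0.1721
Responsibility of Segment II: 0.0155 / 0.1721 ≈ 0.090

0.090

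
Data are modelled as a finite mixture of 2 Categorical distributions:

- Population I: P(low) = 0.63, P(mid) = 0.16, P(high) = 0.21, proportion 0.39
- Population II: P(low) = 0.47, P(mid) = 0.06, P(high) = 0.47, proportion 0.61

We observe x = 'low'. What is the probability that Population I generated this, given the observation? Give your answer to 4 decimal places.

Apply Bayes' rule: the posterior for each component is proportional to its prior times its likelihood at x.
Evaluate each component's likelihood at the observed value:
  L_I = P(low | comp) = 0.63
  L_II = P(low | comp) = 0.47
Unnormalised posteriors:
  π_I·L_I = 0.39 × 0.63 = 0.2457
  π_II·L_II = 0.61 × 0.47 = 0.2867
Evidence: 0.2457 + 0.2867 = 0.5324
P(Population I | the observation) ≈ 0.4615

0.4615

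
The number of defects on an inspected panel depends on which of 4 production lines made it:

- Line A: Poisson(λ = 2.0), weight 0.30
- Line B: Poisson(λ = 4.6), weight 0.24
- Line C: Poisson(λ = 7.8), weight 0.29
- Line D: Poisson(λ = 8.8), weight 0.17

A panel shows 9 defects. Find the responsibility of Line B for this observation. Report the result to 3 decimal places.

0.097

Apply Bayes' rule: the posterior for each component is proportional to its prior times its likelihood at x.
Poisson probabilities:
  p_A = e^(−2.0)·2.0^9/9! = 0.000190949
  p_B = e^(−4.6)·4.6^9/9! = 0.0255448
  p_C = e^(−7.8)·7.8^9/9! = 0.120668
  p_D = e^(−8.8)·8.8^9/9! = 0.131459
Prior × likelihood for each component:
  w_A·p_A = 0.30 × 0.000190949 = 5.72848e-05
  w_B·p_B = 0.24 × 0.0255448 = 0.00613076
  w_C·p_C = 0.29 × 0.120668 = 0.0349937
  w_D·p_D = 0.17 × 0.131459 = 0.022348
Normaliser: 5.72848e-05 + 0.00613076 + 0.0349937 + 0.022348 = 0.0635297
Responsibility of Line B: 0.00613076 / 0.0635297 ≈ 0.097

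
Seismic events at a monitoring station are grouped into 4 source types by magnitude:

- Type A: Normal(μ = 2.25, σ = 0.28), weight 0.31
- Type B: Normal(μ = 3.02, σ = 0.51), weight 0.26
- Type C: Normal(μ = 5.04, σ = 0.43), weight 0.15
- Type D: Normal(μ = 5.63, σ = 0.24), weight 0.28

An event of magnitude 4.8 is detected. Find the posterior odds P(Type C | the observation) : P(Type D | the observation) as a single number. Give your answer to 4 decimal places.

The posterior odds equal the prior odds times the likelihood ratio: (w_i/w_j)·(f_i(x)/f_j(x)).
Normal densities:
  f_A = (1/(0.28·√(2π)))·exp(−(4.8−2.25)²/(2·0.28²)) = 1.424794·exp(-41.47003) = 1.39171e-18
  f_B = (1/(0.51·√(2π)))·exp(−(4.8−3.02)²/(2·0.51²)) = 0.782240·exp(-6.09073) = 0.00177079
  f_C = (1/(0.43·√(2π)))·exp(−(4.8−5.04)²/(2·0.43²)) = 0.927773·exp(-0.15576) = 0.793955
  f_D = (1/(0.24·√(2π)))·exp(−(4.8−5.63)²/(2·0.24²)) = 1.662260·exp(-5.98003) = 0.00420342
Odds = (0.15/0.28) × (0.793955/0.00420342) = 0.535714 × 188.883 ≈ 101.1874

101.1874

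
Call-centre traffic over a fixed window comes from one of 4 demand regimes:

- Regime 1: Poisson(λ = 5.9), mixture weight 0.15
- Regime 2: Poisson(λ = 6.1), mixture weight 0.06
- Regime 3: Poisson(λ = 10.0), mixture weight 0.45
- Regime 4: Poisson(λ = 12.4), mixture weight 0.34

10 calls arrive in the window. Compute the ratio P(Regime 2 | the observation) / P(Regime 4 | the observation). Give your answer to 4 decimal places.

The posterior odds equal the prior odds times the likelihood ratio: (π_i/π_j)·(f_i(x)/f_j(x)).
Component likelihoods at x = 10 calls:
  L_1 = 0.0385851
  L_2 = 0.0440899
  L_3 = 0.12511
  L_4 = 0.0975444
Posterior odds = (π_2·L_2) / (π_4·L_4) = (0.06·0.0440899) / (0.34·0.0975444) = 0.00264539 / 0.0331651 ≈ 0.0798

0.0798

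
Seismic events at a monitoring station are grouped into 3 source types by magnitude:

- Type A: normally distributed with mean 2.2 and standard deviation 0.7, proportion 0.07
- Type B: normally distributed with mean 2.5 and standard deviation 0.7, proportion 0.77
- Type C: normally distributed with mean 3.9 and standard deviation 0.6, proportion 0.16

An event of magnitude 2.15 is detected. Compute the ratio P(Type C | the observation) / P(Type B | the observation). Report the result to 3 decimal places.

Since P(k|x) ∝ π_k f_k(x), the posterior odds are π_i f_i(x) / (π_j f_j(x)).
Component likelihoods at x = 2.15:
  p_A = (1/(0.7·√(2π)))·exp(−(2.15−2.2)²/(2·0.7²)) = 0.569918·exp(-0.00255) = 0.568466
  p_B = (1/(0.7·√(2π)))·exp(−(2.15−2.5)²/(2·0.7²)) = 0.569918·exp(-0.12500) = 0.50295
  p_C = (1/(0.6·√(2π)))·exp(−(2.15−3.9)²/(2·0.6²)) = 0.664904·exp(-4.25347) = 0.00945147
Odds = (0.16/0.77) × (0.00945147/0.50295) = 0.207792 × 0.018792 ≈ 0.004

0.004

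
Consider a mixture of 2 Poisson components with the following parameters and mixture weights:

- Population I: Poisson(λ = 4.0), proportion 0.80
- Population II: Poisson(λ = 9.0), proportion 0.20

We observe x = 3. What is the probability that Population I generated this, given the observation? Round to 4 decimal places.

0.9812

The responsibility of component k is P(Z=k) f_k(x) divided by Σ_j P(Z=j) f_j(x).
Evaluate each component's likelihood at the observed value:
  p_I = 0.195367
  p_II = 0.0149943
Weight by the priors:
  P(Z=I)·p_I = 0.80 × 0.195367 = 0.156293
  P(Z=II)·p_II = 0.20 × 0.0149943 = 0.00299886
Denominator: 0.156293 + 0.00299886 = 0.159292
P(Population I | data) = 0.156293 / 0.159292 ≈ 0.9812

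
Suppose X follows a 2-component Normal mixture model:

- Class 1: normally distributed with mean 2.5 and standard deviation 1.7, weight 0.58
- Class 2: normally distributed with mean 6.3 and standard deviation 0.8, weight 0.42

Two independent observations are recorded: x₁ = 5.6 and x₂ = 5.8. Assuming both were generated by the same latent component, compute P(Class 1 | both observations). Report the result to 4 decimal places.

By Bayes' theorem, P(k | x) = π_k f_k(x) / Σ_j π_j f_j(x).
Since both observations come from the same component, the likelihood for component k is f_k(x₁)·f_k(x₂).
  L_1 = [0.0445031] × [0.0356627] = 0.0015871
  L_2 = [0.340069] × [0.410201] = 0.139497
Unnormalised posteriors:
  π_1·L_1 = 0.58 × 0.0015871 = 0.000920518
  π_2·L_2 = 0.42 × 0.139497 = 0.0585886
Sum: 0.000920518 + 0.0585886 = 0.0595091
So the posterior for Class 1 is 0.000920518 / 0.0595091 ≈ 0.0155.

0.0155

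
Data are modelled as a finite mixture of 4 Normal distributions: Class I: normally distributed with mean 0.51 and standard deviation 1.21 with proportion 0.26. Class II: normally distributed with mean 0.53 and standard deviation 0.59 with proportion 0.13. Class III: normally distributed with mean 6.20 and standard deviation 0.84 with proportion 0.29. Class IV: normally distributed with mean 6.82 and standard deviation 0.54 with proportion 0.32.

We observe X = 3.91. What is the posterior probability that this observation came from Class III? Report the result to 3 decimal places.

0.669

The responsibility of component k is P(Z=k) f_k(x) divided by Σ_j P(Z=j) f_j(x).
Component likelihoods at x = 3.91:
  L_I = (1/(1.21·√(2π)))·exp(−(3.91−0.51)²/(2·1.21²)) = 0.329704·exp(-3.94782) = 0.00636223
  L_II = (1/(0.59·√(2π)))·exp(−(3.91−0.53)²/(2·0.59²)) = 0.676173·exp(-16.40965) = 5.05169e-08
  L_III = (1/(0.84·√(2π)))·exp(−(3.91−6.20)²/(2·0.84²)) = 0.474931·exp(-3.71606) = 0.0115549
  L_IV = (1/(0.54·√(2π)))·exp(−(3.91−6.82)²/(2·0.54²)) = 0.738782·exp(-14.52006) = 3.65202e-07
Unnormalised posteriors:
  P(Z=I)·L_I = 0.26 × 0.00636223 = 0.00165418
  P(Z=II)·L_II = 0.13 × 5.05169e-08 = 6.5672e-09
  P(Z=III)·L_III = 0.29 × 0.0115549 = 0.00335093
  P(Z=IV)·L_IV = 0.32 × 3.65202e-07 = 1.16865e-07
Normaliser: 0.00165418 + 6.5672e-09 + 0.00335093 + 1.16865e-07 = 0.00500523
So the posterior for Class III is 0.00335093 / 0.00500523 ≈ 0.669.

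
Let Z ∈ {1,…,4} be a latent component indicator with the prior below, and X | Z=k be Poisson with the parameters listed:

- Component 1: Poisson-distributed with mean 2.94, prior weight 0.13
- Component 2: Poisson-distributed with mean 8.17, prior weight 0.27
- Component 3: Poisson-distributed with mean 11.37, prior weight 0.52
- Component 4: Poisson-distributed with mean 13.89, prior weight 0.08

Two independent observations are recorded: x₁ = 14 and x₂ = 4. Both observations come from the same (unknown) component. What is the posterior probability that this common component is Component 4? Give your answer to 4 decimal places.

Apply Bayes' rule: the posterior for each component is proportional to its prior times its likelihood at x.
Since both observations come from the same component, the likelihood for component k is f_k(x₁)·f_k(x₂).
  p_1 = [2.18589e-06] × [0.164571] = 3.59733e-07
  p_2 = [0.0191653] × [0.0525401] = 0.00100694
  p_3 = [0.0798564] × [0.00803345] = 0.000641523
  p_4 = [0.105943] × [0.00143962] = 0.000152518
Weight by the priors:
  π_1·p_1 = 0.13 × 3.59733e-07 = 4.67653e-08
  π_2·p_2 = 0.27 × 0.00100694 = 0.000271875
  π_3·p_3 = 0.52 × 0.000641523 = 0.000333592
  π_4·p_4 = 0.08 × 0.000152518 = 1.22014e-05
Marginal: 4.67653e-08 + 0.000271875 + 0.000333592 + 1.22014e-05 = 0.000617715
P(Component 4 | x₁,x₂) = 1.22014e-05 / 0.000617715 ≈ 0.0198

0.0198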